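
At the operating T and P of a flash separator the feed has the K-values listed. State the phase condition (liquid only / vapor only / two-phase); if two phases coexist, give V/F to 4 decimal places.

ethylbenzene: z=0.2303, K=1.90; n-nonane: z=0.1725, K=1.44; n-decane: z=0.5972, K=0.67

ΣzᵢKᵢ = 1.0861; Σzᵢ/Kᵢ = 1.1323.
Both exceed 1, so a two-phase solution exists.
Let ψ = V/F and solve Σ zᵢ(Kᵢ−1)/(1+ψ(Kᵢ−1)) = 0.
Newton–Raphson from ψ = 0.5:
  ψ = 0.5000: g = -0.03086, g' = -0.2044 → ψ = 0.3490
  ψ = 0.3490: g = 0.00079, g' = -0.2162 → ψ = 0.3527
Converged at ψ = 0.3527.

two-phase, V/F = 0.3527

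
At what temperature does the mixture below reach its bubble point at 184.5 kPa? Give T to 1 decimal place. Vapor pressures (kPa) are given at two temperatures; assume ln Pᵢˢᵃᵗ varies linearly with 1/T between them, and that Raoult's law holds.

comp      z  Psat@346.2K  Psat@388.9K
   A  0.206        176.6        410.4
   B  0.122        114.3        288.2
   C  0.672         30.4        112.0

Bubble-point temperature: ΣzᵢPᵢˢᵃᵗ(T) = P. Interpolate ln Pᵢˢᵃᵗ = aᵢ + bᵢ/T.
  T = 346.2 K: ΣzᵢPᵢˢᵃᵗ = 70.75 kPa
  T = 388.9 K: ΣzᵢPᵢˢᵃᵗ = 194.97 kPa
  T = 367.5 K: ΣzᵢPᵢˢᵃᵗ = 120.16 kPa
  T = 378.2 K: ΣzᵢPᵢˢᵃᵗ = 153.92 kPa
  T = 383.5 K: ΣzᵢPᵢˢᵃᵗ = 173.27 kPa
  T = 386.2 K: ΣzᵢPᵢˢᵃᵗ = 183.86 kPa
Interpolating between 386.2 K and 388.9 K gives T ≈ 386.4 K.

T = 386.4 K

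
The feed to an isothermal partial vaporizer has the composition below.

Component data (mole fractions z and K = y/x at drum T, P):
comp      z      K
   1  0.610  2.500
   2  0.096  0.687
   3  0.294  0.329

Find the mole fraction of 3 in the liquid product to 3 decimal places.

Iterate (Newton) starting at ψ = 0.5:
  ψ = 0.500: g = 0.1904, g' = -0.761 → ψ = 0.750
  ψ = 0.750: g = -0.0059, g' = -0.857 → ψ = 0.743
Converged at ψ = 0.743.
Compositions from xᵢ = zᵢ/(1+ψ(Kᵢ−1)), yᵢ = Kᵢxᵢ:
  1: x = 0.288, y = 0.721
  2: x = 0.125, y = 0.086
  3: x = 0.586, y = 0.193

x_3 = 0.586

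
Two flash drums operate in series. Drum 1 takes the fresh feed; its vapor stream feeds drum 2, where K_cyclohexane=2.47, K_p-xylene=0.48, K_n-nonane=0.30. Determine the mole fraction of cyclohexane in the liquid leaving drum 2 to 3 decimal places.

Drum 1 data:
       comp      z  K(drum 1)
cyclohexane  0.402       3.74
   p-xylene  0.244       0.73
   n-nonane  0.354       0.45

x_cyclohexane (drum 2) = 0.298

Drum 1:
Material balance + equilibrium reduce to Σ zᵢ(Kᵢ−1)/(1+ψ₁(Kᵢ−1)) = 0.
Check two-phase: ΣzᵢKᵢ = 1.841 > 1 and Σzᵢ/Kᵢ = 1.228 > 1, so g(0) = 0.841 > 0 and g(1) = -0.228 < 0.
Newton–Raphson from ψ₁ = 0.48:
  ψ₁ = 0.480: g = 0.1355, g' = -0.784 → ψ₁ = 0.653
  ψ₁ = 0.653: g = 0.0112, g' = -0.675 → ψ₁ = 0.669
  ψ₁ = 0.669: g = 0.0000, g' = -0.670 → ψ₁ = 0.670
Converged at ψ₁ = 0.670.
Drum-1 compositions:
  cyclohexane: x = 0.142, y = 0.530
  p-xylene: x = 0.298, y = 0.217
  n-nonane: x = 0.560, y = 0.252
Drum-2 feed = drum-1 vapor: z₂ = (0.5304, 0.2174, 0.2522).
Drum 2:
Rachford–Rice: g(ψ₂) = Σ zᵢ(Kᵢ−1)/(1+ψ₂(Kᵢ−1)) = 0.
g(0) = ΣzᵢKᵢ − 1 = 0.490 and g(1) = 1 − Σzᵢ/Kᵢ = -0.508, so a root lies in (0, 1).
Newton–Raphson from ψ₂ = 0.5:
  ψ₂ = 0.500: g = 0.0251, g' = -0.781 → ψ₂ = 0.532
Converged at ψ₂ = 0.532.
  cyclohexane: x = 0.298, y = 0.735
  p-xylene: x = 0.301, y = 0.144
  n-nonane: x = 0.402, y = 0.121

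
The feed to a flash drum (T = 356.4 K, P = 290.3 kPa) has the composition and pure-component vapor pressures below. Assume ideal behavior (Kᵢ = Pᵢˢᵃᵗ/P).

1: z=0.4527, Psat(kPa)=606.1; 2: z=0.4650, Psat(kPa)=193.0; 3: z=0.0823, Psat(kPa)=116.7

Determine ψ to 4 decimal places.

Raoult's law: Kᵢ = Pᵢˢᵃᵗ/P = Pᵢˢᵃᵗ/290.3.
  K_1 = 606.1/290.3 = 2.087840, K_2 = 193.0/290.3 = 0.664829, K_3 = 116.7/290.3 = 0.401998
Newton–Raphson from ψ = 0.51:
  ψ = 0.5100: g = 0.05794, g' = -0.3585 → ψ = 0.6716
  ψ = 0.6716: g = 0.00119, g' = -0.3481 → ψ = 0.6750
Converged at ψ = 0.6750.

ψ = 0.6750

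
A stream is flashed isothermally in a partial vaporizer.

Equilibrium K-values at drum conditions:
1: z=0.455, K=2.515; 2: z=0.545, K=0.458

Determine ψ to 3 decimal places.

Binary case is linear: z₁(K₁−1)(1+ψ(K₂−1)) + z₂(K₂−1)(1+ψ(K₁−1)) = 0
⇒ ψ = [z₁(K₁−1)+z₂(K₂−1)] / [−(K₁−1)(K₂−1)] = 0.3939/0.8211 = 0.480

ψ = 0.480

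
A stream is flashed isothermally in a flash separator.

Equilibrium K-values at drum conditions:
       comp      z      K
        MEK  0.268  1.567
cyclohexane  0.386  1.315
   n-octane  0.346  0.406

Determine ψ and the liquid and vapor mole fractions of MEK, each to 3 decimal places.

Material balance + equilibrium reduce to Σ zᵢ(Kᵢ−1)/(1+ψ(Kᵢ−1)) = 0.
g(0) = ΣzᵢKᵢ − 1 = 0.068 and g(1) = 1 − Σzᵢ/Kᵢ = -0.317, so a root lies in (0, 1).
Iterate (Newton) starting at ψ = 0.5:
  ψ = 0.500: g = -0.0689, g' = -0.328 → ψ = 0.290
  ψ = 0.290: g = -0.0063, g' = -0.274 → ψ = 0.267
Converged at ψ = 0.267.
Compositions from xᵢ = zᵢ/(1+ψ(Kᵢ−1)), yᵢ = Kᵢxᵢ:
  MEK: x = 0.233, y = 0.365
  cyclohexane: x = 0.356, y = 0.468
  n-octane: x = 0.411, y = 0.167

ψ = 0.267, x_MEK = 0.233, y_MEK = 0.365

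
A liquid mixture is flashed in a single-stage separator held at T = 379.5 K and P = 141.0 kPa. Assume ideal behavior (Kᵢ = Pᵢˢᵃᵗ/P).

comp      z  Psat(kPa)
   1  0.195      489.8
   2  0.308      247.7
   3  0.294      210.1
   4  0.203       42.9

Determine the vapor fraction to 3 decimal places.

ψ = 0.911

Raoult's law: Kᵢ = Pᵢˢᵃᵗ/P = Pᵢˢᵃᵗ/141.0.
  K_1 = 489.8/141.0 = 3.47376, K_2 = 247.7/141.0 = 1.75674, K_3 = 210.1/141.0 = 1.49007, K_4 = 42.9/141.0 = 0.30426
Material balance + equilibrium reduce to Σ zᵢ(Kᵢ−1)/(1+ψ(Kᵢ−1)) = 0.
g(0) = ΣzᵢKᵢ − 1 = 0.718 and g(1) = 1 − Σzᵢ/Kᵢ = -0.096, so a root lies in (0, 1).
Iterate (Newton) starting at ψ = 0.5:
  ψ = 0.500: g = 0.2839, g' = -0.608 → ψ = 0.967
  ψ = 0.967: g = -0.0571, g' = -1.113 → ψ = 0.916
  ψ = 0.916: g = -0.0043, g' = -0.953 → ψ = 0.911
Converged at ψ = 0.911.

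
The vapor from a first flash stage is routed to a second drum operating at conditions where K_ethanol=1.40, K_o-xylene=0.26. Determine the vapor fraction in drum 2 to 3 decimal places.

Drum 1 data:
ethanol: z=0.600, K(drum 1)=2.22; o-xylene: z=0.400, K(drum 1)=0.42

V/F (drum 2) = 0.255

Drum 1:
Rachford–Rice: g(ψ₁) = Σ zᵢ(Kᵢ−1)/(1+ψ₁(Kᵢ−1)) = 0.
Feasibility: ΣzᵢKᵢ = 1.500, Σzᵢ/Kᵢ = 1.223 — both > 1, two phases present.
Newton–Raphson from ψ₁ = 0.5:
  ψ₁ = 0.500: g = 0.1279, g' = -0.611 → ψ₁ = 0.709
  ψ₁ = 0.709: g = -0.0016, g' = -0.645 → ψ₁ = 0.707
Converged at ψ₁ = 0.707.
Drum-1 compositions:
  ethanol: x = 0.322, y = 0.715
  o-xylene: x = 0.678, y = 0.285
Drum-2 feed = drum-1 vapor: z₂ = (0.7153, 0.2847).
Drum 2:
Material balance + equilibrium reduce to Σ zᵢ(Kᵢ−1)/(1+ψ₂(Kᵢ−1)) = 0.
Check two-phase: ΣzᵢKᵢ = 1.075 > 1 and Σzᵢ/Kᵢ = 1.606 > 1, so g(0) = 0.075 > 0 and g(1) = -0.606 < 0.
Binary case is linear: z₁(K₁−1)(1+ψ₂(K₂−1)) + z₂(K₂−1)(1+ψ₂(K₁−1)) = 0
⇒ ψ₂ = [z₁(K₁−1)+z₂(K₂−1)] / [−(K₁−1)(K₂−1)] = 0.0755/0.2960 = 0.255
  ethanol: x = 0.649, y = 0.909
  o-xylene: x = 0.351, y = 0.091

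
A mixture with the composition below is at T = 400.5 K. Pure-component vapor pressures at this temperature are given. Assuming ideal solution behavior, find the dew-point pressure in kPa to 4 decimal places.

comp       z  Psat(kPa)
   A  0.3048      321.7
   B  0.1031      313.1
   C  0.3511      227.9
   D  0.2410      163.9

At the dew point ψ → 1, so Σzᵢ/Kᵢ = 1 with Kᵢ = Pᵢˢᵃᵗ/P ⇒ 1/P = Σzᵢ/Pᵢˢᵃᵗ.
1/P = 0.3048/321.7 + 0.1031/313.1 + 0.3511/227.9 + 0.2410/163.9 = 0.0042878 ⇒ P = 233.2225 kPa

Pdew = 233.2225 kPa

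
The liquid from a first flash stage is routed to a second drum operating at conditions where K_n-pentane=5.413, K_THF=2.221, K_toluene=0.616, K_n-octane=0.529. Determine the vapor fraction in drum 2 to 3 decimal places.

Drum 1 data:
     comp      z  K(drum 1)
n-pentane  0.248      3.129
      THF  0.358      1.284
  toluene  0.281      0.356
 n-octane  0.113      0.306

V/F (drum 2) = 0.763

Drum 1:
Rachford–Rice: g(ψ₁) = Σ zᵢ(Kᵢ−1)/(1+ψ₁(Kᵢ−1)) = 0.
g(0) = ΣzᵢKᵢ − 1 = 0.370 and g(1) = 1 − Σzᵢ/Kᵢ = -0.517, so a root lies in (0, 1).
Newton iteration, ψ₁⁰ = 0.3:
  ψ₁ = 0.300: g = 0.0926, g' = -0.709 → ψ₁ = 0.431
  ψ₁ = 0.431: g = 0.0038, g' = -0.663 → ψ₁ = 0.436
Converged at ψ₁ = 0.436.
Drum-1 compositions:
  n-pentane: x = 0.129, y = 0.402
  THF: x = 0.319, y = 0.409
  toluene: x = 0.391, y = 0.139
  n-octane: x = 0.162, y = 0.050
Drum-2 feed = drum-1 liquid: z₂ = (0.1286, 0.3185, 0.3908, 0.1621).
Drum 2:
Rachford–Rice: g(ψ₂) = Σ zᵢ(Kᵢ−1)/(1+ψ₂(Kᵢ−1)) = 0.
Check two-phase: ΣzᵢKᵢ = 1.730 > 1 and Σzᵢ/Kᵢ = 1.108 > 1, so g(0) = 0.730 > 0 and g(1) = -0.108 < 0.
Newton iteration, ψ₂⁰ = 0.5:
  ψ₂ = 0.500: g = 0.1328, g' = -0.576 → ψ₂ = 0.730
  ψ₂ = 0.730: g = 0.0149, g' = -0.468 → ψ₂ = 0.762
  ψ₂ = 0.762: g = 0.0001, g' = -0.462 → ψ₂ = 0.763
Converged at ψ₂ = 0.763.
  n-pentane: x = 0.029, y = 0.159
  THF: x = 0.165, y = 0.366
  toluene: x = 0.553, y = 0.340
  n-octane: x = 0.253, y = 0.134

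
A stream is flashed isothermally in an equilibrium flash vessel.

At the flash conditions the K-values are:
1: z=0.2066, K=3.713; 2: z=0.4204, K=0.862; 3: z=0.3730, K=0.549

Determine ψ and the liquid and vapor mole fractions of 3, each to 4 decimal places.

ψ = 0.4046, x_3 = 0.4562, y_3 = 0.2505

Material balance + equilibrium reduce to Σ zᵢ(Kᵢ−1)/(1+ψ(Kᵢ−1)) = 0.
Check two-phase: ΣzᵢKᵢ = 1.3343 > 1 and Σzᵢ/Kᵢ = 1.2228 > 1, so g(0) = 0.3343 > 0 and g(1) = -0.2228 < 0.
Newton–Raphson from ψ = 0.5:
  ψ = 0.5000: g = -0.04166, g' = -0.4096 → ψ = 0.3983
  ψ = 0.3983: g = 0.00296, g' = -0.4730 → ψ = 0.4045
  ψ = 0.4045: g = 0.00002, g' = -0.4681 → ψ = 0.4046
Converged at ψ = 0.4046.
Compositions from xᵢ = zᵢ/(1+ψ(Kᵢ−1)), yᵢ = Kᵢxᵢ:
  1: x = 0.0985, y = 0.3657
  2: x = 0.4453, y = 0.3838
  3: x = 0.4562, y = 0.2505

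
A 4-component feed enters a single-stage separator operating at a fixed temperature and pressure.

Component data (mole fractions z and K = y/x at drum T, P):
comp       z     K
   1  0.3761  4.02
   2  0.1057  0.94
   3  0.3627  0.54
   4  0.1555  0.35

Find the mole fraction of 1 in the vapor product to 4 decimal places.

y_1 = 0.5368

Iterate (Newton) starting at ψ = 0.5:
  ψ = 0.5000: g = 0.07956, g' = -0.8185 → ψ = 0.5972
  ψ = 0.5972: g = 0.00332, g' = -0.7582 → ψ = 0.6016
Converged at ψ = 0.6016.
Compositions from xᵢ = zᵢ/(1+ψ(Kᵢ−1)), yᵢ = Kᵢxᵢ:
  1: x = 0.1335, y = 0.5368
  2: x = 0.1097, y = 0.1031
  3: x = 0.5015, y = 0.2708
  4: x = 0.2553, y = 0.0894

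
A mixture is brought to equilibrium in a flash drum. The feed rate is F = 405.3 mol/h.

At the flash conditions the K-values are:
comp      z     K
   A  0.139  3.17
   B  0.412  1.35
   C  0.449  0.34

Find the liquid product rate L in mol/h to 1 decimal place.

L = 321.8 mol/h

Rachford–Rice: g(ψ) = Σ zᵢ(Kᵢ−1)/(1+ψ(Kᵢ−1)) = 0.
Feasibility: ΣzᵢKᵢ = 1.149, Σzᵢ/Kᵢ = 1.670 — both > 1, two phases present.
Iterate (Newton) starting at ψ = 0.42:
  ψ = 0.420: g = -0.1265, g' = -0.592 → ψ = 0.206
Converged at ψ = 0.206.
Then V = ψ·F = 0.2060·405.3 = 83.5 mol/h and L = F − V = 321.8 mol/h.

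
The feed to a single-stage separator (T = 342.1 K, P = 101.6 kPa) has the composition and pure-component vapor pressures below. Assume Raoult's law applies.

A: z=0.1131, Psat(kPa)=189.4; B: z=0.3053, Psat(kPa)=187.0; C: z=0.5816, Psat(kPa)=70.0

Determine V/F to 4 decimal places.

Raoult's law: Kᵢ = Pᵢˢᵃᵗ/P = Pᵢˢᵃᵗ/101.6.
  K_A = 189.4/101.6 = 1.864173, K_B = 187.0/101.6 = 1.840551, K_C = 70.0/101.6 = 0.688976
Rachford–Rice: g(V/F) = Σ zᵢ(Kᵢ−1)/(1+V/F(Kᵢ−1)) = 0.
g(0) = ΣzᵢKᵢ − 1 = 0.1735 and g(1) = 1 − Σzᵢ/Kᵢ = -0.0707, so a root lies in (0, 1).
Newton–Raphson from V/F = 0.5:
  V/F = 0.5000: g = 0.03473, g' = -0.2270 → V/F = 0.6530
  V/F = 0.6530: g = 0.00117, g' = -0.2130 → V/F = 0.6585
Converged at V/F = 0.6585.

V/F = 0.6585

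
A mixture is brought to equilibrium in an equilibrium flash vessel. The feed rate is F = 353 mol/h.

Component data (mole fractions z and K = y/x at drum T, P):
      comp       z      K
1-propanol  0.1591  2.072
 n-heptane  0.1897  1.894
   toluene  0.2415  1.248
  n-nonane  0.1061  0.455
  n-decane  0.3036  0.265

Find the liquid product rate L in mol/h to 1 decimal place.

L = 272.2 mol/h

Rachford–Rice: g(V/F) = Σ zᵢ(Kᵢ−1)/(1+V/F(Kᵢ−1)) = 0.
g(0) = ΣzᵢKᵢ − 1 = 0.1191 and g(1) = 1 − Σzᵢ/Kᵢ = -0.7493, so a root lies in (0, 1).
Newton–Raphson from V/F = 0.68:
  V/F = 0.6800: g = -0.28262, g' = -0.8658 → V/F = 0.3536
  V/F = 0.3536: g = -0.06552, g' = -0.5440 → V/F = 0.2331
  V/F = 0.2331: g = -0.00211, g' = -0.5143 → V/F = 0.2290
Converged at V/F = 0.2290.
Then V = V/F·F = 0.2290·353 = 80.8 mol/h and L = F − V = 272.2 mol/h.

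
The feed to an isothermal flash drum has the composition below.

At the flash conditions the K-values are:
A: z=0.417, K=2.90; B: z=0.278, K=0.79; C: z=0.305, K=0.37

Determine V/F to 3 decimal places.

Material balance + equilibrium reduce to Σ zᵢ(Kᵢ−1)/(1+V/F(Kᵢ−1)) = 0.
Check two-phase: ΣzᵢKᵢ = 1.542 > 1 and Σzᵢ/Kᵢ = 1.320 > 1, so g(0) = 0.542 > 0 and g(1) = -0.320 < 0.
Newton iteration, V/F⁰ = 0.5:
  V/F = 0.500: g = 0.0606, g' = -0.669 → V/F = 0.591
  V/F = 0.591: g = 0.0008, g' = -0.657 → V/F = 0.592
Converged at V/F = 0.592.

V/F = 0.592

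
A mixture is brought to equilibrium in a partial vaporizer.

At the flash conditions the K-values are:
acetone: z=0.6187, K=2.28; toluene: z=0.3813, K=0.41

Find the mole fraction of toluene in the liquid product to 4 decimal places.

Binary case is linear: z₁(K₁−1)(1+ψ(K₂−1)) + z₂(K₂−1)(1+ψ(K₁−1)) = 0
⇒ ψ = [z₁(K₁−1)+z₂(K₂−1)] / [−(K₁−1)(K₂−1)] = 0.56697/0.75520 = 0.7508
Compositions from xᵢ = zᵢ/(1+ψ(Kᵢ−1)), yᵢ = Kᵢxᵢ:
  acetone: x = 0.3155, y = 0.7194
  toluene: x = 0.6845, y = 0.2806

x_toluene = 0.6845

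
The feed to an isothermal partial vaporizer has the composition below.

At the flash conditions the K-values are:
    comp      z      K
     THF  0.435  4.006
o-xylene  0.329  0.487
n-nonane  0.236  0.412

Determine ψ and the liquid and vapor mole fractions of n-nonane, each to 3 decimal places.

Newton iteration, ψ⁰ = 0.6:
  ψ = 0.600: g = 0.0082, g' = -0.876 → ψ = 0.609
Converged at ψ = 0.609.
Compositions from xᵢ = zᵢ/(1+ψ(Kᵢ−1)), yᵢ = Kᵢxᵢ:
  THF: x = 0.154, y = 0.615
  o-xylene: x = 0.479, y = 0.233
  n-nonane: x = 0.368, y = 0.152

ψ = 0.609, x_n-nonane = 0.368, y_n-nonane = 0.152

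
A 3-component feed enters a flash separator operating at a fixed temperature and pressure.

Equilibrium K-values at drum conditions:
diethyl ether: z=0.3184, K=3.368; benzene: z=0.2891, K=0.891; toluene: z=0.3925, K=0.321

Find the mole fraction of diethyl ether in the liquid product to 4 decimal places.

Rachford–Rice: g(V/F) = Σ zᵢ(Kᵢ−1)/(1+V/F(Kᵢ−1)) = 0.
Check two-phase: ΣzᵢKᵢ = 1.4560 > 1 and Σzᵢ/Kᵢ = 1.6417 > 1, so g(0) = 0.4560 > 0 and g(1) = -0.6417 < 0.
Iterate (Newton) starting at V/F = 0.5:
  V/F = 0.5000: g = -0.09160, g' = -0.7929 → V/F = 0.3845
  V/F = 0.3845: g = 0.00110, g' = -0.8243 → V/F = 0.3858
Converged at V/F = 0.3858.
Compositions from xᵢ = zᵢ/(1+V/F(Kᵢ−1)), yᵢ = Kᵢxᵢ:
  diethyl ether: x = 0.1664, y = 0.5604
  benzene: x = 0.3018, y = 0.2689
  toluene: x = 0.5318, y = 0.1707

x_diethyl ether = 0.1664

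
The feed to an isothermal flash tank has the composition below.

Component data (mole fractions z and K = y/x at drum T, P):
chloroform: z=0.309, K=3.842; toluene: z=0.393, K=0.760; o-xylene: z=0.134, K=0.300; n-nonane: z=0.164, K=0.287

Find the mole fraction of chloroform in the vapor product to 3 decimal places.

Rachford–Rice: g(ψ) = Σ zᵢ(Kᵢ−1)/(1+ψ(Kᵢ−1)) = 0.
Check two-phase: ΣzᵢKᵢ = 1.573 > 1 and Σzᵢ/Kᵢ = 1.616 > 1, so g(0) = 0.573 > 0 and g(1) = -0.616 < 0.
Newton–Raphson from ψ = 0.5:
  ψ = 0.500: g = -0.0705, g' = -0.812 → ψ = 0.413
  ψ = 0.413: g = 0.0014, g' = -0.853 → ψ = 0.415
Converged at ψ = 0.415.
Compositions from xᵢ = zᵢ/(1+ψ(Kᵢ−1)), yᵢ = Kᵢxᵢ:
  chloroform: x = 0.142, y = 0.545
  toluene: x = 0.436, y = 0.332
  o-xylene: x = 0.189, y = 0.057
  n-nonane: x = 0.233, y = 0.067

y_chloroform = 0.545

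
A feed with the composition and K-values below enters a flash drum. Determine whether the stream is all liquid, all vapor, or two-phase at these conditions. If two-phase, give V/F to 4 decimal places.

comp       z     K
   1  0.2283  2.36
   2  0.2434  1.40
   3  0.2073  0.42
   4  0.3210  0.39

two-phase, V/F = 0.1545

ΣzᵢKᵢ = 1.0918; Σzᵢ/Kᵢ = 1.5872.
Both exceed 1, so a two-phase solution exists.
Iterate (Newton) starting at ψ = 0.5:
  ψ = 0.5000: g = -0.18514, g' = -0.5623 → ψ = 0.1707
  ψ = 0.1707: g = -0.00891, g' = -0.5470 → ψ = 0.1544
  ψ = 0.1544: g = 0.00005, g' = -0.5526 → ψ = 0.1545
Converged at ψ = 0.1545.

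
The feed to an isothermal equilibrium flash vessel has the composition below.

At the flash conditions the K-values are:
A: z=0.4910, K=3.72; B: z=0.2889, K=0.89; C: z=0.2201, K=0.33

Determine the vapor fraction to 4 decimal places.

ψ = 0.8789

Material balance + equilibrium reduce to Σ zᵢ(Kᵢ−1)/(1+ψ(Kᵢ−1)) = 0.
Check two-phase: ΣzᵢKᵢ = 2.1563 > 1 and Σzᵢ/Kᵢ = 1.1236 > 1, so g(0) = 1.1563 > 0 and g(1) = -0.1236 < 0.
Newton–Raphson from ψ = 0.5:
  ψ = 0.5000: g = 0.31051, g' = -0.8796 → ψ = 0.8530
  ψ = 0.8530: g = 0.02299, g' = -0.8720 → ψ = 0.8794
  ψ = 0.8794: g = -0.00043, g' = -0.9055 → ψ = 0.8789
Converged at ψ = 0.8789.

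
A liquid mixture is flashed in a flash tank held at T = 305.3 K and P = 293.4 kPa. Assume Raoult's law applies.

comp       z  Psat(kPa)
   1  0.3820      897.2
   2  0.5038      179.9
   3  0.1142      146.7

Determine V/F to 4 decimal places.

V/F = 0.6325

Raoult's law: Kᵢ = Pᵢˢᵃᵗ/P = Pᵢˢᵃᵗ/293.4.
  K_1 = 897.2/293.4 = 3.057941, K_2 = 179.9/293.4 = 0.613156, K_3 = 146.7/293.4 = 0.500000
Iterate (Newton) starting at V/F = 0.5:
  V/F = 0.5000: g = 0.06969, g' = -0.5596 → V/F = 0.6245
  V/F = 0.6245: g = 0.00400, g' = -0.5012 → V/F = 0.6325
Converged at V/F = 0.6325.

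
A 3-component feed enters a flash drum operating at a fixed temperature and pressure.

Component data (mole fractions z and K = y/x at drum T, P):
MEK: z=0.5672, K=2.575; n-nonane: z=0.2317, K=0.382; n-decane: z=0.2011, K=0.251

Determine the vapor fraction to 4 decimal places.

Iterate (Newton) starting at ψ = 0.35:
  ψ = 0.3500: g = 0.18903, g' = -0.9360 → ψ = 0.5520
  ψ = 0.5520: g = 0.00379, g' = -0.9344 → ψ = 0.5560
Converged at ψ = 0.5560.

ψ = 0.5560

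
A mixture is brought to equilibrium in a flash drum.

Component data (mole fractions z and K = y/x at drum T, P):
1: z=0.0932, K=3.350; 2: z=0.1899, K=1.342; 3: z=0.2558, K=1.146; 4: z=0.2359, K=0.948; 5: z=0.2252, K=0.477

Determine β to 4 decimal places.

Material balance + equilibrium reduce to Σ zᵢ(Kᵢ−1)/(1+β(Kᵢ−1)) = 0.
g(0) = ΣzᵢKᵢ − 1 = 0.1913 and g(1) = 1 − Σzᵢ/Kᵢ = -0.1135, so a root lies in (0, 1).
Newton iteration, β⁰ = 0.5:
  β = 0.5000: g = 0.01889, g' = -0.2434 → β = 0.5776
  β = 0.5776: g = 0.00017, g' = -0.2399 → β = 0.5783
Converged at β = 0.5783.

β = 0.5783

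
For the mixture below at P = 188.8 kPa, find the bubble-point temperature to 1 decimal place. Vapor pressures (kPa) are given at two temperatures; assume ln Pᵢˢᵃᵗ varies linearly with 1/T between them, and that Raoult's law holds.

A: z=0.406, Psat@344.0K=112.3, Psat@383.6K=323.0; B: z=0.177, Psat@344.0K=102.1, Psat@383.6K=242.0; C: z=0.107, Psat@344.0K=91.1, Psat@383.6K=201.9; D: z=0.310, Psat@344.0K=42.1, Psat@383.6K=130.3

T = 374.1 K

Bubble-point temperature: ΣzᵢPᵢˢᵃᵗ(T) = P. Interpolate ln Pᵢˢᵃᵗ = aᵢ + bᵢ/T.
  T = 344.0 K: ΣzᵢPᵢˢᵃᵗ = 86.46 kPa
  T = 383.6 K: ΣzᵢPᵢˢᵃᵗ = 235.97 kPa
  T = 363.8 K: ΣzᵢPᵢˢᵃᵗ = 146.57 kPa
  T = 373.7 K: ΣzᵢPᵢˢᵃᵗ = 187.09 kPa
  T = 378.6 K: ΣzᵢPᵢˢᵃᵗ = 210.17 kPa
  T = 376.1 K: ΣzᵢPᵢˢᵃᵗ = 198.13 kPa
Interpolating between 373.7 K and 376.1 K gives T ≈ 374.1 K.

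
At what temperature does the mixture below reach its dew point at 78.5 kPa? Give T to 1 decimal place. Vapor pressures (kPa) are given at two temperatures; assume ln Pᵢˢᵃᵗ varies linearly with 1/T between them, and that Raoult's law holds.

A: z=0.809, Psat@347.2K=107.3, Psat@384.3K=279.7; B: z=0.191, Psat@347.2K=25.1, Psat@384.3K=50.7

T = 354.4 K

Dew-point temperature: Σzᵢ·P/Pᵢˢᵃᵗ(T) = 1. Interpolate ln Pᵢˢᵃᵗ = aᵢ + bᵢ/T.
  T = 347.2 K: ΣzᵢP/Pᵢˢᵃᵗ = 1.1892
  T = 384.3 K: ΣzᵢP/Pᵢˢᵃᵗ = 0.5228
  T = 365.8 K: ΣzᵢP/Pᵢˢᵃᵗ = 0.7698
  T = 356.5 K: ΣzᵢP/Pᵢˢᵃᵗ = 0.9509
  T = 351.9 K: ΣzᵢP/Pᵢˢᵃᵗ = 1.0604
  T = 354.2 K: ΣzᵢP/Pᵢˢᵃᵗ = 1.0037
Interpolating between 354.2 K and 356.5 K gives T ≈ 354.4 K.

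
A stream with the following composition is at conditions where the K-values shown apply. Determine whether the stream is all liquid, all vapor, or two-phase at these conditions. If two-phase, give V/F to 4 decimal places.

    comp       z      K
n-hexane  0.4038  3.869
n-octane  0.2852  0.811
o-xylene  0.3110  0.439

two-phase, V/F = 0.7556

ΣzᵢKᵢ = 1.9301; Σzᵢ/Kᵢ = 1.1645.
Both exceed 1, so a two-phase solution exists.
Iterate (Newton) starting at ψ = 0.56:
  ψ = 0.5600: g = 0.12977, g' = -0.7100 → ψ = 0.7428
  ψ = 0.7428: g = 0.00819, g' = -0.6405 → ψ = 0.7556
Converged at ψ = 0.7556.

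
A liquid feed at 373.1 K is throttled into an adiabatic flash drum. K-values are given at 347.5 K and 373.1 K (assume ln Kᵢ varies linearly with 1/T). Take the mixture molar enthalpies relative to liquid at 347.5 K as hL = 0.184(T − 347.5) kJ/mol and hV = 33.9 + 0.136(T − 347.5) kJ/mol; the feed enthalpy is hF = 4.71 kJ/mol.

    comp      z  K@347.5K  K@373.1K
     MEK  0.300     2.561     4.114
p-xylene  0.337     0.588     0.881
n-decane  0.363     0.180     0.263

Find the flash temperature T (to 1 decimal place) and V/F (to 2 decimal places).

Adiabatic flash: solve Rachford–Rice at each trial T, then check hF = ψ·hV(T) + (1−ψ)·hL(T).
  T = 347.5 K: K = (2.561, 0.588, 0.180), RR gives ψ = 0.032, H_out = 1.072 kJ/mol
  T = 373.1 K: K = (4.114, 0.881, 0.263), RR gives ψ = 0.394, H_out = 17.597 kJ/mol
  T = 360.3 K: K = (3.273, 0.725, 0.219), RR gives ψ = 0.233, H_out = 10.119 kJ/mol
  T = 353.9 K: K = (2.902, 0.654, 0.199), RR gives ψ = 0.141, H_out = 5.899 kJ/mol
  T = 350.7 K: K = (2.728, 0.620, 0.189), RR gives ψ = 0.089, H_out = 3.582 kJ/mol
  T = 352.3 K: K = (2.814, 0.637, 0.194), RR gives ψ = 0.115, H_out = 4.761 kJ/mol
Linear interpolation between T = 350.7 (H_out = 3.582) and T = 352.3 (H_out = 4.761) on hF = 4.71 gives T ≈ 352.2 K, at which ψ = 0.11.

T = 352.2 K, V/F = 0.11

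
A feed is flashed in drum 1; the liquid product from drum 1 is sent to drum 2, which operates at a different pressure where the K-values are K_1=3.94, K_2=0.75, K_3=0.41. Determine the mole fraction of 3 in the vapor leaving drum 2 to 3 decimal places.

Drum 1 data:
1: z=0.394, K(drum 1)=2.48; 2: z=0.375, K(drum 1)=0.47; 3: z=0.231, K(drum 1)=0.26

y_3 (drum 2) = 0.161

Drum 1:
Rachford–Rice: g(ψ₁) = Σ zᵢ(Kᵢ−1)/(1+ψ₁(Kᵢ−1)) = 0.
Check two-phase: ΣzᵢKᵢ = 1.213 > 1 and Σzᵢ/Kᵢ = 1.845 > 1, so g(0) = 0.213 > 0 and g(1) = -0.845 < 0.
Newton–Raphson from ψ₁ = 0.46:
  ψ₁ = 0.460: g = -0.1751, g' = -0.780 → ψ₁ = 0.236
  ψ₁ = 0.236: g = -0.0019, g' = -0.798 → ψ₁ = 0.233
Converged at ψ₁ = 0.233.
Drum-1 compositions:
  1: x = 0.293, y = 0.726
  2: x = 0.428, y = 0.201
  3: x = 0.279, y = 0.073
Drum-2 feed = drum-1 liquid: z₂ = (0.2929, 0.4279, 0.2792).
Drum 2:
Rachford–Rice: g(ψ₂) = Σ zᵢ(Kᵢ−1)/(1+ψ₂(Kᵢ−1)) = 0.
Check two-phase: ΣzᵢKᵢ = 1.589 > 1 and Σzᵢ/Kᵢ = 1.326 > 1, so g(0) = 0.589 > 0 and g(1) = -0.326 < 0.
Newton iteration, ψ₂⁰ = 0.5:
  ψ₂ = 0.500: g = -0.0074, g' = -0.645 → ψ₂ = 0.489
Converged at ψ₂ = 0.489.
  1: x = 0.120, y = 0.474
  2: x = 0.487, y = 0.366
  3: x = 0.392, y = 0.161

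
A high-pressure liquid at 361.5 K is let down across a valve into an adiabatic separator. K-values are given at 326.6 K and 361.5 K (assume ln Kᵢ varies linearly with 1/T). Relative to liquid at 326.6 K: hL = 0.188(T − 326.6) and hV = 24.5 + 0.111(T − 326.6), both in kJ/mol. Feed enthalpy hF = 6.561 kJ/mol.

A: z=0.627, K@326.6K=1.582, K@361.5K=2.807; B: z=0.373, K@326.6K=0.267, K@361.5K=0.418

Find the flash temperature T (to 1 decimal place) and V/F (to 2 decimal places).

Adiabatic flash: solve Rachford–Rice at each trial T, then check hF = ψ·hV(T) + (1−ψ)·hL(T).
  T = 326.6 K: K = (1.582, 0.267), RR gives ψ = 0.214, H_out = 5.255 kJ/mol
  T = 361.5 K: K = (2.807, 0.418), RR gives ψ = 0.871, H_out = 25.558 kJ/mol
  T = 344.1 K: K = (2.140, 0.338), RR gives ψ = 0.620, H_out = 17.646 kJ/mol
  T = 335.4 K: K = (1.849, 0.302), RR gives ψ = 0.458, H_out = 12.572 kJ/mol
  T = 331.0 K: K = (1.712, 0.284), RR gives ψ = 0.352, H_out = 9.327 kJ/mol
  T = 328.8 K: K = (1.646, 0.275), RR gives ψ = 0.288, H_out = 7.422 kJ/mol
Linear interpolation between T = 326.6 (H_out = 5.255) and T = 328.8 (H_out = 7.422) on hF = 6.561 gives T ≈ 327.9 K, at which ψ = 0.26.

T = 327.9 K, V/F = 0.26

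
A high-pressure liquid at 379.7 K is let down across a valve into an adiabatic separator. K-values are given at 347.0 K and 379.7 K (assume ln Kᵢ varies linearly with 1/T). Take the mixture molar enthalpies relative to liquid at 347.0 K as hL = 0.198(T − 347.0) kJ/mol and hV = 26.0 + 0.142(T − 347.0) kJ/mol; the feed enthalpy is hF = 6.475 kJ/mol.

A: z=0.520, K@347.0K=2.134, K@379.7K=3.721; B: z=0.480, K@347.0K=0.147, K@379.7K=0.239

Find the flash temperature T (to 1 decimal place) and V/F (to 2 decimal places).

T = 349.8 K, V/F = 0.23

Adiabatic flash: solve Rachford–Rice at each trial T, then check hF = ψ·hV(T) + (1−ψ)·hL(T).
  T = 347.0 K: K = (2.134, 0.147), RR gives ψ = 0.186, H_out = 4.845 kJ/mol
  T = 379.7 K: K = (3.721, 0.239), RR gives ψ = 0.507, H_out = 18.726 kJ/mol
  T = 363.4 K: K = (2.856, 0.190), RR gives ψ = 0.383, H_out = 12.854 kJ/mol
  T = 355.2 K: K = (2.477, 0.167), RR gives ψ = 0.300, H_out = 9.276 kJ/mol
  T = 351.1 K: K = (2.301, 0.157), RR gives ψ = 0.248, H_out = 7.201 kJ/mol
  T = 349.1 K: K = (2.219, 0.152), RR gives ψ = 0.219, H_out = 6.093 kJ/mol
Linear interpolation between T = 349.1 (H_out = 6.093) and T = 351.1 (H_out = 7.201) on hF = 6.475 gives T ≈ 349.8 K, at which ψ = 0.23.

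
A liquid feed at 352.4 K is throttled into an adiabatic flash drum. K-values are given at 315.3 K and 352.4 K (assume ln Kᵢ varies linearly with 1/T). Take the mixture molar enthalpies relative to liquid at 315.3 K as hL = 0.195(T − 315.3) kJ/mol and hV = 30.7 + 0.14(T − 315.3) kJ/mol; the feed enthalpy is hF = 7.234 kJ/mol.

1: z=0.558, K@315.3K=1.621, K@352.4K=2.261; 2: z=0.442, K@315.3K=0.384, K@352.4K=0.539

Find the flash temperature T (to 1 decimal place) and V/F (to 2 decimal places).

T = 316.7 K, V/F = 0.23

Adiabatic flash: solve Rachford–Rice at each trial T, then check hF = ψ·hV(T) + (1−ψ)·hL(T).
  T = 315.3 K: K = (1.621, 0.384), RR gives ψ = 0.194, H_out = 5.959 kJ/mol
  T = 352.4 K: K = (2.261, 0.539), RR gives ψ = 0.860, H_out = 31.879 kJ/mol
  T = 333.9 K: K = (1.933, 0.459), RR gives ψ = 0.559, H_out = 20.205 kJ/mol
  T = 324.6 K: K = (1.775, 0.421), RR gives ψ = 0.393, H_out = 13.688 kJ/mol
  T = 320.0 K: K = (1.698, 0.403), RR gives ψ = 0.301, H_out = 10.074 kJ/mol
  T = 317.6 K: K = (1.659, 0.393), RR gives ψ = 0.248, H_out = 8.036 kJ/mol
Linear interpolation between T = 315.3 (H_out = 5.959) and T = 317.6 (H_out = 8.036) on hF = 7.234 gives T ≈ 316.7 K, at which ψ = 0.23.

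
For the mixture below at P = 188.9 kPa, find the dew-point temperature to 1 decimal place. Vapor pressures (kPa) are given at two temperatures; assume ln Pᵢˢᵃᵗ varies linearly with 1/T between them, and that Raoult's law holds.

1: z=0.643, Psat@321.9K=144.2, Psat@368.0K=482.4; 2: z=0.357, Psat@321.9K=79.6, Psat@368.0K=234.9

T = 341.5 K

Dew-point temperature: Σzᵢ·P/Pᵢˢᵃᵗ(T) = 1. Interpolate ln Pᵢˢᵃᵗ = aᵢ + bᵢ/T.
  T = 321.9 K: ΣzᵢP/Pᵢˢᵃᵗ = 1.6895
  T = 368.0 K: ΣzᵢP/Pᵢˢᵃᵗ = 0.5389
  T = 344.9 K: ΣzᵢP/Pᵢˢᵃᵗ = 0.9191
  T = 333.4 K: ΣzᵢP/Pᵢˢᵃᵗ = 1.2330
  T = 339.1 K: ΣzᵢP/Pᵢˢᵃᵗ = 1.0632
  T = 342.0 K: ΣzᵢP/Pᵢˢᵃᵗ = 0.9879
Interpolating between 339.1 K and 342.0 K gives T ≈ 341.5 K.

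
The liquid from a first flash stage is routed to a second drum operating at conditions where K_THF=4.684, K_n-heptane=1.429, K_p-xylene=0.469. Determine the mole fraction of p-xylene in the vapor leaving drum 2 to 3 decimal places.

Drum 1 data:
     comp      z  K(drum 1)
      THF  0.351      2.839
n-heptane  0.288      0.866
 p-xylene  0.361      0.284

Drum 1:
Let ψ₁ = V/F and solve Σ zᵢ(Kᵢ−1)/(1+ψ₁(Kᵢ−1)) = 0.
Check two-phase: ΣzᵢKᵢ = 1.348 > 1 and Σzᵢ/Kᵢ = 1.727 > 1, so g(0) = 0.348 > 0 and g(1) = -0.727 < 0.
Iterate (Newton) starting at ψ₁ = 0.5:
  ψ₁ = 0.500: g = -0.1077, g' = -0.777 → ψ₁ = 0.361
  ψ₁ = 0.361: g = -0.0015, g' = -0.771 → ψ₁ = 0.359
Converged at ψ₁ = 0.359.
Drum-1 compositions:
  THF: x = 0.211, y = 0.600
  n-heptane: x = 0.303, y = 0.262
  p-xylene: x = 0.486, y = 0.138
Drum-2 feed = drum-1 liquid: z₂ = (0.2113, 0.3026, 0.4861).
Drum 2:
Let ψ₂ = V/F and solve Σ zᵢ(Kᵢ−1)/(1+ψ₂(Kᵢ−1)) = 0.
g(0) = ΣzᵢKᵢ − 1 = 0.650 and g(1) = 1 − Σzᵢ/Kᵢ = -0.293, so a root lies in (0, 1).
Newton–Raphson from ψ₂ = 0.5:
  ψ₂ = 0.500: g = 0.0294, g' = -0.647 → ψ₂ = 0.545
  ψ₂ = 0.545: g = 0.0005, g' = -0.625 → ψ₂ = 0.546
Converged at ψ₂ = 0.546.
  THF: x = 0.070, y = 0.329
  n-heptane: x = 0.245, y = 0.350
  p-xylene: x = 0.685, y = 0.321

y_p-xylene (drum 2) = 0.321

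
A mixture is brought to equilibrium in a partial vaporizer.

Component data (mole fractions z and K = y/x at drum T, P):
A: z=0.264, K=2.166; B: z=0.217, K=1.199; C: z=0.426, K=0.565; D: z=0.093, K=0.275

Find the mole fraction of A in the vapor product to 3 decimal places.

y_A = 0.454

Material balance + equilibrium reduce to Σ zᵢ(Kᵢ−1)/(1+β(Kᵢ−1)) = 0.
Check two-phase: ΣzᵢKᵢ = 1.098 > 1 and Σzᵢ/Kᵢ = 1.395 > 1, so g(0) = 0.098 > 0 and g(1) = -0.395 < 0.
Iterate (Newton) starting at β = 0.5:
  β = 0.500: g = -0.1089, g' = -0.402 → β = 0.229
  β = 0.229: g = -0.0026, g' = -0.401 → β = 0.223
Converged at β = 0.223.
Compositions from xᵢ = zᵢ/(1+β(Kᵢ−1)), yᵢ = Kᵢxᵢ:
  A: x = 0.210, y = 0.454
  B: x = 0.208, y = 0.249
  C: x = 0.472, y = 0.267
  D: x = 0.111, y = 0.031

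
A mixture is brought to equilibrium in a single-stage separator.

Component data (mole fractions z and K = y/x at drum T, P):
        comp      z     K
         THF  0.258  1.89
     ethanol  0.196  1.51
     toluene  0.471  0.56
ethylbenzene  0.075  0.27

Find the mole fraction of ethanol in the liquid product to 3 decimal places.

x_ethanol = 0.179

Let β = V/F and solve Σ zᵢ(Kᵢ−1)/(1+β(Kᵢ−1)) = 0.
Feasibility: ΣzᵢKᵢ = 1.068, Σzᵢ/Kᵢ = 1.385 — both > 1, two phases present.
Iterate (Newton) starting at β = 0.7:
  β = 0.700: g = -0.1963, g' = -0.463 → β = 0.276
  β = 0.276: g = -0.0324, g' = -0.352 → β = 0.184
Converged at β = 0.184.
Compositions from xᵢ = zᵢ/(1+β(Kᵢ−1)), yᵢ = Kᵢxᵢ:
  THF: x = 0.222, y = 0.419
  ethanol: x = 0.179, y = 0.271
  toluene: x = 0.512, y = 0.287
  ethylbenzene: x = 0.087, y = 0.023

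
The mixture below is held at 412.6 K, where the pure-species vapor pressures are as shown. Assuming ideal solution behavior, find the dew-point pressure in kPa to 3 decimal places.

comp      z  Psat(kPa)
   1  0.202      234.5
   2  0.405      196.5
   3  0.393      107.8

Pdew = 152.251 kPa

At the dew point ψ → 1, so Σzᵢ/Kᵢ = 1 with Kᵢ = Pᵢˢᵃᵗ/P ⇒ 1/P = Σzᵢ/Pᵢˢᵃᵗ.
1/P = 0.202/234.5 + 0.405/196.5 + 0.393/107.8 = 0.006568 ⇒ P = 152.251 kPa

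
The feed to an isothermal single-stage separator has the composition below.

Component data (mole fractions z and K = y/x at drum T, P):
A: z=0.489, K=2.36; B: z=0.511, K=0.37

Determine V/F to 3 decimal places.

V/F = 0.400

Material balance + equilibrium reduce to Σ zᵢ(Kᵢ−1)/(1+V/F(Kᵢ−1)) = 0.
Feasibility: ΣzᵢKᵢ = 1.343, Σzᵢ/Kᵢ = 1.588 — both > 1, two phases present.
Binary case is linear: z₁(K₁−1)(1+V/F(K₂−1)) + z₂(K₂−1)(1+V/F(K₁−1)) = 0
⇒ V/F = [z₁(K₁−1)+z₂(K₂−1)] / [−(K₁−1)(K₂−1)] = 0.3431/0.8568 = 0.400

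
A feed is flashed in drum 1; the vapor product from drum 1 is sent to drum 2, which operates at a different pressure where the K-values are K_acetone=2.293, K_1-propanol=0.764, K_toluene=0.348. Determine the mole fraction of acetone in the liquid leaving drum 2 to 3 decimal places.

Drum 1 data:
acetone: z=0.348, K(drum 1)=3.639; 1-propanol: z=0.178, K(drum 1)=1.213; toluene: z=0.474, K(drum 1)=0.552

Drum 1:
Let ψ₁ = V/F and solve Σ zᵢ(Kᵢ−1)/(1+ψ₁(Kᵢ−1)) = 0.
Check two-phase: ΣzᵢKᵢ = 1.744 > 1 and Σzᵢ/Kᵢ = 1.101 > 1, so g(0) = 0.744 > 0 and g(1) = -0.101 < 0.
Iterate (Newton) starting at ψ₁ = 0.5:
  ψ₁ = 0.500: g = 0.1566, g' = -0.615 → ψ₁ = 0.755
  ψ₁ = 0.755: g = 0.0189, g' = -0.494 → ψ₁ = 0.793
Converged at ψ₁ = 0.793.
Drum-1 compositions:
  acetone: x = 0.113, y = 0.409
  1-propanol: x = 0.152, y = 0.185
  toluene: x = 0.735, y = 0.406
Drum-2 feed = drum-1 vapor: z₂ = (0.4095, 0.1847, 0.4058).
Drum 2:
Newton iteration, ψ₂⁰ = 0.36:
  ψ₂ = 0.360: g = -0.0321, g' = -0.626 → ψ₂ = 0.309
Converged at ψ₂ = 0.309.
  acetone: x = 0.293, y = 0.671
  1-propanol: x = 0.199, y = 0.152
  toluene: x = 0.508, y = 0.177

x_acetone (drum 2) = 0.293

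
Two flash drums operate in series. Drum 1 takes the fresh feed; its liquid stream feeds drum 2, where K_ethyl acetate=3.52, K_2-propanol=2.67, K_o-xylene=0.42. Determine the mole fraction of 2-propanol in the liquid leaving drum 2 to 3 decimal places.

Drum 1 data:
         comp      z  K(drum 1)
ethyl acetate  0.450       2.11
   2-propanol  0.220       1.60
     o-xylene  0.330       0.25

Drum 1:
Let ψ₁ = V/F and solve Σ zᵢ(Kᵢ−1)/(1+ψ₁(Kᵢ−1)) = 0.
Feasibility: ΣzᵢKᵢ = 1.384, Σzᵢ/Kᵢ = 1.671 — both > 1, two phases present.
Newton iteration, ψ₁⁰ = 0.5:
  ψ₁ = 0.500: g = 0.0268, g' = -0.751 → ψ₁ = 0.536
  ψ₁ = 0.536: g = -0.0005, g' = -0.782 → ψ₁ = 0.535
Converged at ψ₁ = 0.535.
Drum-1 compositions:
  ethyl acetate: x = 0.282, y = 0.596
  2-propanol: x = 0.167, y = 0.266
  o-xylene: x = 0.551, y = 0.138
Drum-2 feed = drum-1 liquid: z₂ = (0.2823, 0.1665, 0.5511).
Drum 2:
Newton–Raphson from ψ₂ = 0.5:
  ψ₂ = 0.500: g = 0.0162, g' = -0.857 → ψ₂ = 0.519
Converged at ψ₂ = 0.519.
  ethyl acetate: x = 0.122, y = 0.431
  2-propanol: x = 0.089, y = 0.238
  o-xylene: x = 0.788, y = 0.331

x_2-propanol (drum 2) = 0.089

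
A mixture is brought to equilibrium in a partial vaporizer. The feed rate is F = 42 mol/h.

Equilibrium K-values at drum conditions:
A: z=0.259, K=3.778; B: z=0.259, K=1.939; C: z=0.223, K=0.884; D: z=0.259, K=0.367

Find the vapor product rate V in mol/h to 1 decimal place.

Material balance + equilibrium reduce to Σ zᵢ(Kᵢ−1)/(1+β(Kᵢ−1)) = 0.
g(0) = ΣzᵢKᵢ − 1 = 0.773 and g(1) = 1 − Σzᵢ/Kᵢ = -0.160, so a root lies in (0, 1).
Iterate (Newton) starting at β = 0.68:
  β = 0.680: g = 0.0815, g' = -0.648 → β = 0.806
  β = 0.806: g = -0.0026, g' = -0.701 → β = 0.802
Converged at β = 0.802.
Then V = β·F = 0.8021·42 = 33.7 mol/h and L = F − V = 8.3 mol/h.

V = 33.7 mol/h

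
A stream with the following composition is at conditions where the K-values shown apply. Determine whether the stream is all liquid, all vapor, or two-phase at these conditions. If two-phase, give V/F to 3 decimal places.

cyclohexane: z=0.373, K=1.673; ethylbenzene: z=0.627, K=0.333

all liquid

ΣzᵢKᵢ = 0.833; Σzᵢ/Kᵢ = 2.106.
Since ΣzᵢKᵢ < 1 the mixture is below its bubble point — single liquid phase.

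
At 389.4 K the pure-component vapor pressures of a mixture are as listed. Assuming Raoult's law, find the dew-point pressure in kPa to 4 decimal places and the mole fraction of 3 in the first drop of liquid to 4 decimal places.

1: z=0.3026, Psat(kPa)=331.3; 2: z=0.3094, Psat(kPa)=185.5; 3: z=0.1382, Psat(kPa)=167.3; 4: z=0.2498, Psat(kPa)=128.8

At the dew point ψ → 1, so Σzᵢ/Kᵢ = 1 with Kᵢ = Pᵢˢᵃᵗ/P ⇒ 1/P = Σzᵢ/Pᵢˢᵃᵗ.
1/P = 0.3026/331.3 + 0.3094/185.5 + 0.1382/167.3 + 0.2498/128.8 = 0.0053468 ⇒ P = 187.0278 kPa
xᵢ = zᵢP/Pᵢˢᵃᵗ ⇒ x_3 = 0.1382·187.0278/167.3 = 0.1545

Pdew = 187.0278 kPa, x_3 = 0.1545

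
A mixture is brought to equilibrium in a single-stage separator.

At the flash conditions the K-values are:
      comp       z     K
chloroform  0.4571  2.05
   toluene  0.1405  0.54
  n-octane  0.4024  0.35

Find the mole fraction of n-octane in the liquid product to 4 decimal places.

Let ψ = V/F and solve Σ zᵢ(Kᵢ−1)/(1+ψ(Kᵢ−1)) = 0.
g(0) = ΣzᵢKᵢ − 1 = 0.1538 and g(1) = 1 − Σzᵢ/Kᵢ = -0.6329, so a root lies in (0, 1).
Newton–Raphson from ψ = 0.4:
  ψ = 0.4000: g = -0.09467, g' = -0.6050 → ψ = 0.2435
  ψ = 0.2435: g = -0.00132, g' = -0.5973 → ψ = 0.2413
Converged at ψ = 0.2413.
Compositions from xᵢ = zᵢ/(1+ψ(Kᵢ−1)), yᵢ = Kᵢxᵢ:
  chloroform: x = 0.3647, y = 0.7476
  toluene: x = 0.1580, y = 0.0853
  n-octane: x = 0.4773, y = 0.1670

x_n-octane = 0.4773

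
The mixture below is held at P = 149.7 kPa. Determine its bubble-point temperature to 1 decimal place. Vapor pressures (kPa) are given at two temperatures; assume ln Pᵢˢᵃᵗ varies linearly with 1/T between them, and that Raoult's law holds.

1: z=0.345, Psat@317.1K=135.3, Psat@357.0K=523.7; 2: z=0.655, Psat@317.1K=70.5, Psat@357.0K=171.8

T = 332.8 K

Bubble-point temperature: ΣzᵢPᵢˢᵃᵗ(T) = P. Interpolate ln Pᵢˢᵃᵗ = aᵢ + bᵢ/T.
  T = 317.1 K: ΣzᵢPᵢˢᵃᵗ = 92.86 kPa
  T = 357.0 K: ΣzᵢPᵢˢᵃᵗ = 293.21 kPa
  T = 337.1 K: ΣzᵢPᵢˢᵃᵗ = 169.84 kPa
  T = 327.1 K: ΣzᵢPᵢˢᵃᵗ = 126.51 kPa
  T = 332.1 K: ΣzᵢPᵢˢᵃᵗ = 146.84 kPa
  T = 334.6 K: ΣzᵢPᵢˢᵃᵗ = 158.00 kPa
  T = 333.4 K: ΣzᵢPᵢˢᵃᵗ = 152.56 kPa
Interpolating between 332.1 K and 333.4 K gives T ≈ 332.8 K.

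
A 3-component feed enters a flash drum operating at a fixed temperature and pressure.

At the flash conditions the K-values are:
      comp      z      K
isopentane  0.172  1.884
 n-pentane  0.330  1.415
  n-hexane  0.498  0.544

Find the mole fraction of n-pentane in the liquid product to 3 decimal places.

x_n-pentane = 0.302

Material balance + equilibrium reduce to Σ zᵢ(Kᵢ−1)/(1+β(Kᵢ−1)) = 0.
Feasibility: ΣzᵢKᵢ = 1.062, Σzᵢ/Kᵢ = 1.240 — both > 1, two phases present.
Iterate (Newton) starting at β = 0.47:
  β = 0.470: g = -0.0670, g' = -0.275 → β = 0.226
  β = 0.226: g = -0.0012, g' = -0.270 → β = 0.221
Converged at β = 0.221.
Compositions from xᵢ = zᵢ/(1+β(Kᵢ−1)), yᵢ = Kᵢxᵢ:
  isopentane: x = 0.144, y = 0.271
  n-pentane: x = 0.302, y = 0.428
  n-hexane: x = 0.554, y = 0.301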